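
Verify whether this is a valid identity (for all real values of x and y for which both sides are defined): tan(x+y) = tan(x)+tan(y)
No, this is NOT an identity.

Claim: tan(x+y) = tan(x)+tan(y).
Test a specific point where both sides are defined: x = -π/6, y = -π/6.
LHS = tan(x+y) ≈ -1.7321
RHS = tan(x)+tan(y) ≈ -1.1547
Since -1.7321 ≠ -1.1547, the equation fails at this point, so it cannot hold for all real values of x and y for which both sides are defined.
The correct formula is tan(x+y) = (tan(x) + tan(y))/(1 - tan(x)tan(y)).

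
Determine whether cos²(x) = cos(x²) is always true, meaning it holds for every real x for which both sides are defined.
No, this is NOT an identity.

Claim: cos²(x) = cos(x²).
Test a specific point where both sides are defined: x = π.
LHS = cos²(x) ≈ 1.0000
RHS = cos(x²) ≈ -0.9027
Since 1.0000 ≠ -0.9027, the equation fails at this point, so it cannot hold for every real x for which both sides are defined.
cos²(x) means (cos x)², squaring the output; cos(x²) squares the input. These are different functions.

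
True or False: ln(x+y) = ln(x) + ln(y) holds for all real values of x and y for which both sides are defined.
False.

Claim: ln(x+y) = ln(x) + ln(y).
Test a specific point where both sides are defined: x = 2, y = 4.
LHS = ln(x+y) ≈ 1.7918
RHS = ln(x) + ln(y) ≈ 2.0794
Since 1.7918 ≠ 2.0794, the equation fails at this point, so it cannot hold for all real values of x and y for which both sides are defined.
ln(x) + ln(y) = ln(xy), not ln(x+y).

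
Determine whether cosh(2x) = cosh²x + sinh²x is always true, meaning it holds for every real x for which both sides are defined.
Claim: cosh(2x) = cosh²x + sinh²x.
Reasoning: cosh²x = (e^(2x) + 2 + e^(-2x))/4 and sinh²x = (e^(2x) - 2 + e^(-2x))/4. Adding gives (2e^(2x) + 2e^(-2x))/4 = (e^(2x) + e^(-2x))/2 = cosh(2x).
So the two sides agree for every real x for which both sides are defined.

Conclusion: Yes, this is an identity.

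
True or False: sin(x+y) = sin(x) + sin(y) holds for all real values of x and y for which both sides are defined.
False.

Claim: sin(x+y) = sin(x) + sin(y).
Test a specific point where both sides are defined: x = -π/4, y = π.
LHS = sin(x+y) ≈ 0.7071
RHS = sin(x) + sin(y) ≈ -0.7071
Since 0.7071 ≠ -0.7071, the equation fails at this point, so it cannot hold for all real values of x and y for which both sides are defined.
The correct expansion is sin(x+y) = sin(x)cos(y) + cos(x)sin(y); sine is not additive.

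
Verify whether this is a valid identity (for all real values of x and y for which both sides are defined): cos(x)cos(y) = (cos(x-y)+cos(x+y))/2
Yes, this is an identity.

Claim: cos(x)cos(y) = (cos(x-y)+cos(x+y))/2.
Reasoning: cos(x-y) = cos(x)cos(y) + sin(x)sin(y) and cos(x+y) = cos(x)cos(y) - sin(x)sin(y). Adding, cos(x-y) + cos(x+y) = 2cos(x)cos(y); divide by 2.
So the two sides agree for all real values of x and y for which both sides are defined.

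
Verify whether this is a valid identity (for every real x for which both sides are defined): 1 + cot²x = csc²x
Claim: 1 + cot²x = csc²x.
Reasoning: Start from sin²x + cos²x = 1 and divide every term by sin²x (allowed wherever cot x and csc x are defined): 1 + cot²x = 1/sin²x = csc²x.
So the two sides agree for every real x for which both sides are defined.

Conclusion: Yes, this is an identity.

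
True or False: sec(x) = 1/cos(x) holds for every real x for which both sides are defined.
True.

Claim: sec(x) = 1/cos(x).
Reasoning: sec(x) is by definition the reciprocal of cos(x), wherever cos(x) ≠ 0.
So the two sides agree for every real x for which both sides are defined.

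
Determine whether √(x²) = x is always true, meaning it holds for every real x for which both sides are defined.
Claim: √(x²) = x.
Test a specific point where both sides are defined: x = -3.
LHS = √(x²) ≈ 3.0000
RHS = x ≈ -3.0000
Since 3.0000 ≠ -3.0000, the equation fails at this point, so it cannot hold for every real x for which both sides are defined.
√(x²) = |x|, which differs from x whenever x < 0 (both sides are defined for every real x).

Conclusion: No, this is NOT an identity.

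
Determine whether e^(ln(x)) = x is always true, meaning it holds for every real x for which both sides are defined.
Claim: e^(ln(x)) = x.
Reasoning: For x > 0, ln(x) is by definition the exponent p such that e^p = x. Raising e to that exponent therefore returns x: e^(ln x) = x.
So the two sides agree for every real x for which both sides are defined.

Conclusion: Yes, this is an identity.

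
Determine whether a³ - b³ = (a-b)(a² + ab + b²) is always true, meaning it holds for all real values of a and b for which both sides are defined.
Yes, this is an identity.

Claim: a³ - b³ = (a-b)(a² + ab + b²).
Reasoning: Expand the right side: (a-b)(a² + ab + b²) = a³ + a²b + ab² - a²b - ab² - b³ = a³ - b³ (the middle terms cancel in pairs).
So the two sides agree for all real values of a and b for which both sides are defined.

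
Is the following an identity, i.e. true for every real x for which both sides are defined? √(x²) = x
Claim: √(x²) = x.
Test a specific point where both sides are defined: x = -2.
LHS = √(x²) ≈ 2.0000
RHS = x ≈ -2.0000
Since 2.0000 ≠ -2.0000, the equation fails at this point, so it cannot hold for every real x for which both sides are defined.
√(x²) = |x|, which differs from x whenever x < 0 (both sides are defined for every real x).

Conclusion: No, this is NOT an identity.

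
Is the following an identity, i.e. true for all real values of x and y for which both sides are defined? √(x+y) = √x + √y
No, this is NOT an identity.

Claim: √(x+y) = √x + √y.
Test a specific point where both sides are defined: x = 2, y = 1.
LHS = √(x+y) ≈ 1.7321
RHS = √x + √y ≈ 2.4142
Since 1.7321 ≠ 2.4142, the equation fails at this point, so it cannot hold for all real values of x and y for which both sides are defined.
Squaring the right side gives x + 2√(xy) + y, not x + y.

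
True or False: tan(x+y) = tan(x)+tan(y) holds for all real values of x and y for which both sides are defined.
Claim: tan(x+y) = tan(x)+tan(y).
Test a specific point where both sides are defined: x = 2π/3, y = π/4.
LHS = tan(x+y) ≈ -0.2679
RHS = tan(x)+tan(y) ≈ -0.7321
Since -0.2679 ≠ -0.7321, the equation fails at this point, so it cannot hold for all real values of x and y for which both sides are defined.
The correct formula is tan(x+y) = (tan(x) + tan(y))/(1 - tan(x)tan(y)).

Conclusion: False.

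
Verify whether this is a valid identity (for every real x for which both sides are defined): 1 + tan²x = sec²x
Claim: 1 + tan²x = sec²x.
Reasoning: Start from sin²x + cos²x = 1 and divide every term by cos²x (allowed wherever tan x and sec x are defined): tan²x + 1 = 1/cos²x = sec²x.
So the two sides agree for every real x for which both sides are defined.

Conclusion: Yes, this is an identity.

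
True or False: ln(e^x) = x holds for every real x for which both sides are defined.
Claim: ln(e^x) = x.
Reasoning: ln is the inverse of the exponential: ln(e^x) asks for the exponent p with e^p = e^x, and since e^p is one-to-one that exponent is p = x.
So the two sides agree for every real x for which both sides are defined.

Conclusion: True.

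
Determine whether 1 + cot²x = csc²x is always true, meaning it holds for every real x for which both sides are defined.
Claim: 1 + cot²x = csc²x.
Reasoning: Start from sin²x + cos²x = 1 and divide every term by sin²x (allowed wherever cot x and csc x are defined): 1 + cot²x = 1/sin²x = csc²x.
So the two sides agree for every real x for which both sides are defined.

Conclusion: Yes, this is an identity.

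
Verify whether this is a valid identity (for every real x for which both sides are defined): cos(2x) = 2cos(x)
No, this is NOT an identity.

Claim: cos(2x) = 2cos(x).
Test a specific point where both sides are defined: x = π/4.
LHS = cos(2x) ≈ 0.0000
RHS = 2cos(x) ≈ 1.4142
Since 0.0000 ≠ 1.4142, the equation fails at this point, so it cannot hold for every real x for which both sides are defined.
The correct double-angle formula is cos(2x) = cos²x - sin²x.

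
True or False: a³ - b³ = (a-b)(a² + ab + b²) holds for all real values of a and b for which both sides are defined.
True.

Claim: a³ - b³ = (a-b)(a² + ab + b²).
Reasoning: Expand the right side: (a-b)(a² + ab + b²) = a³ + a²b + ab² - a²b - ab² - b³ = a³ - b³ (the middle terms cancel in pairs).
So the two sides agree for all real values of a and b for which both sides are defined.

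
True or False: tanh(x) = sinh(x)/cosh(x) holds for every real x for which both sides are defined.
True.

Claim: tanh(x) = sinh(x)/cosh(x).
Reasoning: tanh(x) is defined as sinh(x)/cosh(x) = (e^x - e^-x)/(e^x + e^-x); cosh(x) ≥ 1 is never zero, so this holds for every real x.
So the two sides agree for every real x for which both sides are defined.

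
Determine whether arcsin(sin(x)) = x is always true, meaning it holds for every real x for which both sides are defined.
No, this is NOT an identity.

Claim: arcsin(sin(x)) = x.
Test a specific point where both sides are defined: x = π.
LHS = arcsin(sin(x)) ≈ 0.0000
RHS = x ≈ 3.1416
Since 0.0000 ≠ 3.1416, the equation fails at this point, so it cannot hold for every real x for which both sides are defined.
arcsin only returns values in [-π/2, π/2], so arcsin(sin(x)) = x holds only for x in that interval, not for all real x.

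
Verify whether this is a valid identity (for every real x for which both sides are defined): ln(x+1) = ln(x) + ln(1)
No, this is NOT an identity.

Claim: ln(x+1) = ln(x) + ln(1).
Test a specific point where both sides are defined: x = 3.
LHS = ln(x+1) ≈ 1.3863
RHS = ln(x) + ln(1) ≈ 1.0986
Since 1.3863 ≠ 1.0986, the equation fails at this point, so it cannot hold for every real x for which both sides are defined.
ln(1) = 0, so the right side is just ln(x), which differs from ln(x+1).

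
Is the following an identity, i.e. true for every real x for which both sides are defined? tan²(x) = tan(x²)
No, this is NOT an identity.

Claim: tan²(x) = tan(x²).
Test a specific point where both sides are defined: x = π.
LHS = tan²(x) ≈ 0.0000
RHS = tan(x²) ≈ 0.4767
Since 0.0000 ≠ 0.4767, the equation fails at this point, so it cannot hold for every real x for which both sides are defined.
tan²(x) means (tan x)², squaring the output; tan(x²) squares the input. These are different functions.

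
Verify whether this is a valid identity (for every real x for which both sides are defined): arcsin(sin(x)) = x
Claim: arcsin(sin(x)) = x.
Test a specific point where both sides are defined: x = π.
LHS = arcsin(sin(x)) ≈ 0.0000
RHS = x ≈ 3.1416
Since 0.0000 ≠ 3.1416, the equation fails at this point, so it cannot hold for every real x for which both sides are defined.
arcsin only returns values in [-π/2, π/2], so arcsin(sin(x)) = x holds only for x in that interval, not for all real x.

Conclusion: No, this is NOT an identity.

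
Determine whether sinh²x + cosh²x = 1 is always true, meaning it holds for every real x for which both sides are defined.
Claim: sinh²x + cosh²x = 1.
Test a specific point where both sides are defined: x = 1/2.
LHS = sinh²x + cosh²x ≈ 1.5431
RHS = 1 ≈ 1.0000
Since 1.5431 ≠ 1.0000, the equation fails at this point, so it cannot hold for every real x for which both sides are defined.
The correct hyperbolic identity is cosh²x - sinh²x = 1 (a difference); the sum sinh²x + cosh²x equals cosh(2x).

Conclusion: No, this is NOT an identity.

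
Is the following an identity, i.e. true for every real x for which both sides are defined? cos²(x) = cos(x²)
No, this is NOT an identity.

Claim: cos²(x) = cos(x²).
Test a specific point where both sides are defined: x = π/3.
LHS = cos²(x) ≈ 0.2500
RHS = cos(x²) ≈ 0.4566
Since 0.2500 ≠ 0.4566, the equation fails at this point, so it cannot hold for every real x for which both sides are defined.
cos²(x) means (cos x)², squaring the output; cos(x²) squares the input. These are different functions.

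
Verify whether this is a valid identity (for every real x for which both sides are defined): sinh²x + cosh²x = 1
No, this is NOT an identity.

Claim: sinh²x + cosh²x = 1.
Test a specific point where both sides are defined: x = -1.
LHS = sinh²x + cosh²x ≈ 3.7622
RHS = 1 ≈ 1.0000
Since 3.7622 ≠ 1.0000, the equation fails at this point, so it cannot hold for every real x for which both sides are defined.
The correct hyperbolic identity is cosh²x - sinh²x = 1 (a difference); the sum sinh²x + cosh²x equals cosh(2x).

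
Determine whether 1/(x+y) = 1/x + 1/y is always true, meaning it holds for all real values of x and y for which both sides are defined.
No, this is NOT an identity.

Claim: 1/(x+y) = 1/x + 1/y.
Test a specific point where both sides are defined: x = 4, y = 4.
LHS = 1/(x+y) ≈ 0.1250
RHS = 1/x + 1/y ≈ 0.5000
Since 0.1250 ≠ 0.5000, the equation fails at this point, so it cannot hold for all real values of x and y for which both sides are defined.
1/x + 1/y = (x+y)/(xy), which is not 1/(x+y).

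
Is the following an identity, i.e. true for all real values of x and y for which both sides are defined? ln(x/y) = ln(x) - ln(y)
Yes, this is an identity.

Claim: ln(x/y) = ln(x) - ln(y).
Reasoning: Both sides are simultaneously defined only when x, y > 0. Write x = e^p, y = e^q. Then x/y = e^(p-q), so ln(x/y) = p - q = ln(x) - ln(y).
So the two sides agree for all real values of x and y for which both sides are defined.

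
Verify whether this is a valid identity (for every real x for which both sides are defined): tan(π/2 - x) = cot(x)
Claim: tan(π/2 - x) = cot(x).
Reasoning: tan(π/2 - x) = sin(π/2 - x)/cos(π/2 - x) = cos(x)/sin(x) = cot(x), using the cofunction identities sin(π/2 - x) = cos(x) and cos(π/2 - x) = sin(x).
So the two sides agree for every real x for which both sides are defined.

Conclusion: Yes, this is an identity.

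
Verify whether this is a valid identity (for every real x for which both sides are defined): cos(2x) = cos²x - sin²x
Claim: cos(2x) = cos²x - sin²x.
Reasoning: Put y = x in the addition formula cos(x+y) = cos(x)cos(y) - sin(x)sin(y): cos(2x) = cos²x - sin²x.
So the two sides agree for every real x for which both sides are defined.

Conclusion: Yes, this is an identity.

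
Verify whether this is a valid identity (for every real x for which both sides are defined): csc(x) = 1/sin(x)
Yes, this is an identity.

Claim: csc(x) = 1/sin(x).
Reasoning: csc(x) is by definition the reciprocal of sin(x), wherever sin(x) ≠ 0.
So the two sides agree for every real x for which both sides are defined.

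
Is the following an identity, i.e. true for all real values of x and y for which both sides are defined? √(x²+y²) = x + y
No, this is NOT an identity.

Claim: √(x²+y²) = x + y.
Test a specific point where both sides are defined: x = -1, y = 4.
LHS = √(x²+y²) ≈ 4.1231
RHS = x + y ≈ 3.0000
Since 4.1231 ≠ 3.0000, the equation fails at this point, so it cannot hold for all real values of x and y for which both sides are defined.
(x+y)² = x² + 2xy + y², not x² + y², so the square root does not split this way.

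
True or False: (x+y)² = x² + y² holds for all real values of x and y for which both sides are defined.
Claim: (x+y)² = x² + y².
Test a specific point where both sides are defined: x = 3/2, y = 5.
LHS = (x+y)² ≈ 42.2500
RHS = x² + y² ≈ 27.2500
Since 42.2500 ≠ 27.2500, the equation fails at this point, so it cannot hold for all real values of x and y for which both sides are defined.
The correct expansion is (x+y)² = x² + 2xy + y²; the cross term 2xy is missing.

Conclusion: False.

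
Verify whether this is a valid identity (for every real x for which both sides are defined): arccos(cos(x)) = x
Claim: arccos(cos(x)) = x.
Test a specific point where both sides are defined: x = -π/3.
LHS = arccos(cos(x)) ≈ 1.0472
RHS = x ≈ -1.0472
Since 1.0472 ≠ -1.0472, the equation fails at this point, so it cannot hold for every real x for which both sides are defined.
arccos only returns values in [0, π], so arccos(cos(x)) = x holds only for x in that interval, not for all real x.

Conclusion: No, this is NOT an identity.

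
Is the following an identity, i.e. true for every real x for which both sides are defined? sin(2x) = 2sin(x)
No, this is NOT an identity.

Claim: sin(2x) = 2sin(x).
Test a specific point where both sides are defined: x = π/6.
LHS = sin(2x) ≈ 0.8660
RHS = 2sin(x) ≈ 1.0000
Since 0.8660 ≠ 1.0000, the equation fails at this point, so it cannot hold for every real x for which both sides are defined.
The correct double-angle formula is sin(2x) = 2sin(x)cos(x).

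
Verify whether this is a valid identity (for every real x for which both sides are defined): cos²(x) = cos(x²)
No, this is NOT an identity.

Claim: cos²(x) = cos(x²).
Test a specific point where both sides are defined: x = -π/6.
LHS = cos²(x) ≈ 0.7500
RHS = cos(x²) ≈ 0.9627
Since 0.7500 ≠ 0.9627, the equation fails at this point, so it cannot hold for every real x for which both sides are defined.
cos²(x) means (cos x)², squaring the output; cos(x²) squares the input. These are different functions.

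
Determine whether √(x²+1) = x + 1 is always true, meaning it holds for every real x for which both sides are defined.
No, this is NOT an identity.

Claim: √(x²+1) = x + 1.
Test a specific point where both sides are defined: x = 1.
LHS = √(x²+1) ≈ 1.4142
RHS = x + 1 ≈ 2.0000
Since 1.4142 ≠ 2.0000, the equation fails at this point, so it cannot hold for every real x for which both sides are defined.
(x+1)² = x² + 2x + 1 ≠ x² + 1 unless x = 0.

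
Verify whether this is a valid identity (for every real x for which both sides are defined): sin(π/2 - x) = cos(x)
Claim: sin(π/2 - x) = cos(x).
Reasoning: Use sin(u - v) = sin(u)cos(v) - cos(u)sin(v) with u = π/2, v = x: sin(π/2)cos(x) - cos(π/2)sin(x) = 1·cos(x) - 0·sin(x) = cos(x).
So the two sides agree for every real x for which both sides are defined.

Conclusion: Yes, this is an identity.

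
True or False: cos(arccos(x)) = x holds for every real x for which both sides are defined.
Claim: cos(arccos(x)) = x.
Reasoning: For -1 ≤ x ≤ 1 (where arccos is defined), arccos(x) is by definition an angle whose cosine equals x. Taking the cosine of that angle returns x. (Note the other order, arccos(cos x) = x, is NOT an identity.)
So the two sides agree for every real x for which both sides are defined.

Conclusion: True.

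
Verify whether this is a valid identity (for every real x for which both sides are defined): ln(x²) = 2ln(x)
Yes, this is an identity.

Claim: ln(x²) = 2ln(x).
Reasoning: The right side requires x > 0. For x > 0, x² = (e^(ln x))² = e^(2ln x), so ln(x²) = 2ln(x). (For x < 0 the right side is undefined, so those values are outside the claim.)
So the two sides agree for every real x for which both sides are defined.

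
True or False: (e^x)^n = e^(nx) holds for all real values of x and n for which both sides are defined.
Claim: (e^x)^n = e^(nx).
Reasoning: e^x is a positive real number, and for a positive base B and real exponent n, B^n = e^(n·ln B). With B = e^x, ln B = x, so (e^x)^n = e^(n·x).
So the two sides agree for all real values of x and n for which both sides are defined.

Conclusion: True.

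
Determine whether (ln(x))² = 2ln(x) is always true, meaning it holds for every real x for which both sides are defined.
No, this is NOT an identity.

Claim: (ln(x))² = 2ln(x).
Test a specific point where both sides are defined: x = 3.
LHS = (ln(x))² ≈ 1.2069
RHS = 2ln(x) ≈ 2.1972
Since 1.2069 ≠ 2.1972, the equation fails at this point, so it cannot hold for every real x for which both sides are defined.
2ln(x) equals ln(x²), which is not the same as (ln x)².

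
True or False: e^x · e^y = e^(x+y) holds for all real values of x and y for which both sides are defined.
True.

Claim: e^x · e^y = e^(x+y).
Reasoning: This is the law of exponents for a common base: multiplying powers adds exponents. E.g. from the series, (Σ x^j/j!)(Σ y^k/k!) = Σ_m (Σ_{j+k=m} x^j y^k/(j!k!)) = Σ_m (x+y)^m/m! by the binomial theorem.
So the two sides agree for all real values of x and y for which both sides are defined.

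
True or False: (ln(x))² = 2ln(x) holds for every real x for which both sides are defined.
Claim: (ln(x))² = 2ln(x).
Test a specific point where both sides are defined: x = 2.
LHS = (ln(x))² ≈ 0.4805
RHS = 2ln(x) ≈ 1.3863
Since 0.4805 ≠ 1.3863, the equation fails at this point, so it cannot hold for every real x for which both sides are defined.
2ln(x) equals ln(x²), which is not the same as (ln x)².

Conclusion: False.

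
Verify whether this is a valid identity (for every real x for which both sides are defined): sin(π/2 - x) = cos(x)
Yes, this is an identity.

Claim: sin(π/2 - x) = cos(x).
Reasoning: Use sin(u - v) = sin(u)cos(v) - cos(u)sin(v) with u = π/2, v = x: sin(π/2)cos(x) - cos(π/2)sin(x) = 1·cos(x) - 0·sin(x) = cos(x).
So the two sides agree for every real x for which both sides are defined.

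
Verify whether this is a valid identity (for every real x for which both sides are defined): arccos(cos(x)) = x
No, this is NOT an identity.

Claim: arccos(cos(x)) = x.
Test a specific point where both sides are defined: x = -π/6.
LHS = arccos(cos(x)) ≈ 0.5236
RHS = x ≈ -0.5236
Since 0.5236 ≠ -0.5236, the equation fails at this point, so it cannot hold for every real x for which both sides are defined.
arccos only returns values in [0, π], so arccos(cos(x)) = x holds only for x in that interval, not for all real x.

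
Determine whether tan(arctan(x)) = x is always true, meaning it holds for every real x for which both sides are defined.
Claim: tan(arctan(x)) = x.
Reasoning: For every real x, arctan(x) is by definition the angle in (-π/2, π/2) whose tangent equals x. Taking the tangent of that angle returns x.
So the two sides agree for every real x for which both sides are defined.

Conclusion: Yes, this is an identity.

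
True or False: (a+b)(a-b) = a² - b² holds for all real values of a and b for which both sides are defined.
True.

Claim: (a+b)(a-b) = a² - b².
Reasoning: Expand: (a+b)(a-b) = a² - ab + ba - b² = a² - b² (the cross terms cancel).
So the two sides agree for all real values of a and b for which both sides are defined.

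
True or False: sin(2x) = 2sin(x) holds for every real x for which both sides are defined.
False.

Claim: sin(2x) = 2sin(x).
Test a specific point where both sides are defined: x = -π/2.
LHS = sin(2x) ≈ 0.0000
RHS = 2sin(x) ≈ -2.0000
Since 0.0000 ≠ -2.0000, the equation fails at this point, so it cannot hold for every real x for which both sides are defined.
The correct double-angle formula is sin(2x) = 2sin(x)cos(x).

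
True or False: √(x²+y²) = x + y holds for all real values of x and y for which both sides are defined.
Claim: √(x²+y²) = x + y.
Test a specific point where both sides are defined: x = 5, y = 3.
LHS = √(x²+y²) ≈ 5.8310
RHS = x + y ≈ 8.0000
Since 5.8310 ≠ 8.0000, the equation fails at this point, so it cannot hold for all real values of x and y for which both sides are defined.
(x+y)² = x² + 2xy + y², not x² + y², so the square root does not split this way.

Conclusion: False.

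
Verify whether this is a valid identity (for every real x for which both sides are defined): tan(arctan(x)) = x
Claim: tan(arctan(x)) = x.
Reasoning: For every real x, arctan(x) is by definition the angle in (-π/2, π/2) whose tangent equals x. Taking the tangent of that angle returns x.
So the two sides agree for every real x for which both sides are defined.

Conclusion: Yes, this is an identity.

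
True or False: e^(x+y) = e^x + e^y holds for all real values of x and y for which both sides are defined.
Claim: e^(x+y) = e^x + e^y.
Test a specific point where both sides are defined: x = 4, y = -1.
LHS = e^(x+y) ≈ 20.0855
RHS = e^x + e^y ≈ 54.9660
Since 20.0855 ≠ 54.9660, the equation fails at this point, so it cannot hold for all real values of x and y for which both sides are defined.
The correct rule is e^(x+y) = e^x · e^y (a product, not a sum).

Conclusion: False.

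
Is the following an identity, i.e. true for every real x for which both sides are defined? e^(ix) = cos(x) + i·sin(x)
Yes, this is an identity.

Claim: e^(ix) = cos(x) + i·sin(x).
Reasoning: Euler's formula. Expand e^(ix) = Σ (ix)^k / k!. Since i² = -1, the even-k terms are Σ (-1)^m x^(2m)/(2m)! = cos(x) and the odd-k terms are i · Σ (-1)^m x^(2m+1)/(2m+1)! = i·sin(x).
So the two sides agree for every real x for which both sides are defined.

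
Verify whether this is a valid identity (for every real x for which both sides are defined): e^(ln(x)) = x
Claim: e^(ln(x)) = x.
Reasoning: For x > 0, ln(x) is by definition the exponent p such that e^p = x. Raising e to that exponent therefore returns x: e^(ln x) = x.
So the two sides agree for every real x for which both sides are defined.

Conclusion: Yes, this is an identity.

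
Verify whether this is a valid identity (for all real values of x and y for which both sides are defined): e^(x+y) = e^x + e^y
No, this is NOT an identity.

Claim: e^(x+y) = e^x + e^y.
Test a specific point where both sides are defined: x = -1, y = 3/2.
LHS = e^(x+y) ≈ 1.6487
RHS = e^x + e^y ≈ 4.8496
Since 1.6487 ≠ 4.8496, the equation fails at this point, so it cannot hold for all real values of x and y for which both sides are defined.
The correct rule is e^(x+y) = e^x · e^y (a product, not a sum).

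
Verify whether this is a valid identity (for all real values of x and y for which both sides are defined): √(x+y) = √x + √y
No, this is NOT an identity.

Claim: √(x+y) = √x + √y.
Test a specific point where both sides are defined: x = 5, y = 5.
LHS = √(x+y) ≈ 3.1623
RHS = √x + √y ≈ 4.4721
Since 3.1623 ≠ 4.4721, the equation fails at this point, so it cannot hold for all real values of x and y for which both sides are defined.
Squaring the right side gives x + 2√(xy) + y, not x + y.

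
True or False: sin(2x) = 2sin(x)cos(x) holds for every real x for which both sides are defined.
Claim: sin(2x) = 2sin(x)cos(x).
Reasoning: Put y = x in the addition formula sin(x+y) = sin(x)cos(y) + cos(x)sin(y): sin(2x) = sin(x)cos(x) + cos(x)sin(x) = 2sin(x)cos(x).
So the two sides agree for every real x for which both sides are defined.

Conclusion: True.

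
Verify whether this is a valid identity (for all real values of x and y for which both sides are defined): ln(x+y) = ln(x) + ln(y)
Claim: ln(x+y) = ln(x) + ln(y).
Test a specific point where both sides are defined: x = 5, y = 3/2.
LHS = ln(x+y) ≈ 1.8718
RHS = ln(x) + ln(y) ≈ 2.0149
Since 1.8718 ≠ 2.0149, the equation fails at this point, so it cannot hold for all real values of x and y for which both sides are defined.
ln(x) + ln(y) = ln(xy), not ln(x+y).

Conclusion: No, this is NOT an identity.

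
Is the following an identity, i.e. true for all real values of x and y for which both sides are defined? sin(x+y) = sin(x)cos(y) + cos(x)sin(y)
Claim: sin(x+y) = sin(x)cos(y) + cos(x)sin(y).
Reasoning: By Euler's formula e^(i(x+y)) = e^(ix)·e^(iy) = (cos x + i·sin x)(cos y + i·sin y). The imaginary part of the left side is sin(x+y); the imaginary part of the product is sin(x)cos(y) + cos(x)sin(y).
So the two sides agree for all real values of x and y for which both sides are defined.

Conclusion: Yes, this is an identity.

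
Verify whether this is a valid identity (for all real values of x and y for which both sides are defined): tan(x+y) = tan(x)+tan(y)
No, this is NOT an identity.

Claim: tan(x+y) = tan(x)+tan(y).
Test a specific point where both sides are defined: x = π/6, y = π/4.
LHS = tan(x+y) ≈ 3.7321
RHS = tan(x)+tan(y) ≈ 1.5774
Since 3.7321 ≠ 1.5774, the equation fails at this point, so it cannot hold for all real values of x and y for which both sides are defined.
The correct formula is tan(x+y) = (tan(x) + tan(y))/(1 - tan(x)tan(y)).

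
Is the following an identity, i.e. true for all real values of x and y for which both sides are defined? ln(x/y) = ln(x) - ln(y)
Claim: ln(x/y) = ln(x) - ln(y).
Reasoning: Both sides are simultaneously defined only when x, y > 0. Write x = e^p, y = e^q. Then x/y = e^(p-q), so ln(x/y) = p - q = ln(x) - ln(y).
So the two sides agree for all real values of x and y for which both sides are defined.

Conclusion: Yes, this is an identity.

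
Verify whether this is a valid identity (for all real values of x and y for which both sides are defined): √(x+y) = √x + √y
Claim: √(x+y) = √x + √y.
Test a specific point where both sides are defined: x = 3/2, y = 3.
LHS = √(x+y) ≈ 2.1213
RHS = √x + √y ≈ 2.9568
Since 2.1213 ≠ 2.9568, the equation fails at this point, so it cannot hold for all real values of x and y for which both sides are defined.
Squaring the right side gives x + 2√(xy) + y, not x + y.

Conclusion: No, this is NOT an identity.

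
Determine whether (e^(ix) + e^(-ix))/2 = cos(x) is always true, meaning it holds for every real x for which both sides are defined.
Claim: (e^(ix) + e^(-ix))/2 = cos(x).
Reasoning: By Euler's formula e^(ix) = cos(x) + i·sin(x) and e^(-ix) = cos(x) - i·sin(x). Adding cancels the sine terms: e^(ix) + e^(-ix) = 2cos(x); divide by 2.
So the two sides agree for every real x for which both sides are defined.

Conclusion: Yes, this is an identity.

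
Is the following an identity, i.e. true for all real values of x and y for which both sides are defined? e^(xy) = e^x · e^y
No, this is NOT an identity.

Claim: e^(xy) = e^x · e^y.
Test a specific point where both sides are defined: x = -2, y = 3/2.
LHS = e^(xy) ≈ 0.0498
RHS = e^x · e^y ≈ 0.6065
Since 0.0498 ≠ 0.6065, the equation fails at this point, so it cannot hold for all real values of x and y for which both sides are defined.
e^x · e^y = e^(x+y), not e^(xy).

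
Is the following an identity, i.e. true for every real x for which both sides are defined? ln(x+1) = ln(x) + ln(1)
No, this is NOT an identity.

Claim: ln(x+1) = ln(x) + ln(1).
Test a specific point where both sides are defined: x = 3.
LHS = ln(x+1) ≈ 1.3863
RHS = ln(x) + ln(1) ≈ 1.0986
Since 1.3863 ≠ 1.0986, the equation fails at this point, so it cannot hold for every real x for which both sides are defined.
ln(1) = 0, so the right side is just ln(x), which differs from ln(x+1).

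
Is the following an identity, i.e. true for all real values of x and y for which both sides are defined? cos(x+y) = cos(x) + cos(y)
No, this is NOT an identity.

Claim: cos(x+y) = cos(x) + cos(y).
Test a specific point where both sides are defined: x = -π/6, y = -π/3.
LHS = cos(x+y) ≈ 0.0000
RHS = cos(x) + cos(y) ≈ 1.3660
Since 0.0000 ≠ 1.3660, the equation fails at this point, so it cannot hold for all real values of x and y for which both sides are defined.
The correct expansion is cos(x+y) = cos(x)cos(y) - sin(x)sin(y); cosine is not additive.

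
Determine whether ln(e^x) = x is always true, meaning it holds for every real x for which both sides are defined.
Yes, this is an identity.

Claim: ln(e^x) = x.
Reasoning: ln is the inverse of the exponential: ln(e^x) asks for the exponent p with e^p = e^x, and since e^p is one-to-one that exponent is p = x.
So the two sides agree for every real x for which both sides are defined.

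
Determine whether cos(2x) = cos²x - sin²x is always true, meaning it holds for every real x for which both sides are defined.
Claim: cos(2x) = cos²x - sin²x.
Reasoning: Put y = x in the addition formula cos(x+y) = cos(x)cos(y) - sin(x)sin(y): cos(2x) = cos²x - sin²x.
So the two sides agree for every real x for which both sides are defined.

Conclusion: Yes, this is an identity.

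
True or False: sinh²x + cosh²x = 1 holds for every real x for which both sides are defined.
Claim: sinh²x + cosh²x = 1.
Test a specific point where both sides are defined: x = 4.
LHS = sinh²x + cosh²x ≈ 1490.4792
RHS = 1 ≈ 1.0000
Since 1490.4792 ≠ 1.0000, the equation fails at this point, so it cannot hold for every real x for which both sides are defined.
The correct hyperbolic identity is cosh²x - sinh²x = 1 (a difference); the sum sinh²x + cosh²x equals cosh(2x).

Conclusion: False.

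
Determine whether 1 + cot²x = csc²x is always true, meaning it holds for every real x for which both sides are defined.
Yes, this is an identity.

Claim: 1 + cot²x = csc²x.
Reasoning: Start from sin²x + cos²x = 1 and divide every term by sin²x (allowed wherever cot x and csc x are defined): 1 + cot²x = 1/sin²x = csc²x.
So the two sides agree for every real x for which both sides are defined.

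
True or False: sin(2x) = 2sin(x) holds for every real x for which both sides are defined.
False.

Claim: sin(2x) = 2sin(x).
Test a specific point where both sides are defined: x = 3π/4.
LHS = sin(2x) ≈ -1.0000
RHS = 2sin(x) ≈ 1.4142
Since -1.0000 ≠ 1.4142, the equation fails at this point, so it cannot hold for every real x for which both sides are defined.
The correct double-angle formula is sin(2x) = 2sin(x)cos(x).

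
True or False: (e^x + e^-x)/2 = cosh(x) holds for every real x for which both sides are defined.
Claim: (e^x + e^-x)/2 = cosh(x).
Reasoning: This is exactly the definition of the hyperbolic cosine: cosh(x) := (e^x + e^-x)/2.
So the two sides agree for every real x for which both sides are defined.

Conclusion: True.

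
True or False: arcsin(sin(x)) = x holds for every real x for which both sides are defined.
Claim: arcsin(sin(x)) = x.
Test a specific point where both sides are defined: x = 2π/3.
LHS = arcsin(sin(x)) ≈ 1.0472
RHS = x ≈ 2.0944
Since 1.0472 ≠ 2.0944, the equation fails at this point, so it cannot hold for every real x for which both sides are defined.
arcsin only returns values in [-π/2, π/2], so arcsin(sin(x)) = x holds only for x in that interval, not for all real x.

Conclusion: False.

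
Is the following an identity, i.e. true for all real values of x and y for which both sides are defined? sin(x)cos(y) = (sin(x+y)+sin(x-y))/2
Claim: sin(x)cos(y) = (sin(x+y)+sin(x-y))/2.
Reasoning: sin(x+y) = sin(x)cos(y) + cos(x)sin(y) and sin(x-y) = sin(x)cos(y) - cos(x)sin(y). Adding, sin(x+y) + sin(x-y) = 2sin(x)cos(y); divide by 2.
So the two sides agree for all real values of x and y for which both sides are defined.

Conclusion: Yes, this is an identity.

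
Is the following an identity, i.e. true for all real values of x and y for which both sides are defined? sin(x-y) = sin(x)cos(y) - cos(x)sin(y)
Claim: sin(x-y) = sin(x)cos(y) - cos(x)sin(y).
Reasoning: Replace y by -y in sin(x+y) = sin(x)cos(y) + cos(x)sin(y) and use cos(-y) = cos(y), sin(-y) = -sin(y): sin(x-y) = sin(x)cos(y) - cos(x)sin(y).
So the two sides agree for all real values of x and y for which both sides are defined.

Conclusion: Yes, this is an identity.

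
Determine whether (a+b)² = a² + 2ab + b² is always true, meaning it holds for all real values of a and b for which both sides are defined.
Yes, this is an identity.

Claim: (a+b)² = a² + 2ab + b².
Reasoning: Expand: (a+b)² = (a+b)(a+b) = a·a + a·b + b·a + b·b = a² + 2ab + b².
So the two sides agree for all real values of a and b for which both sides are defined.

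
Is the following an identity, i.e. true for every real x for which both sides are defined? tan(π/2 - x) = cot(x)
Claim: tan(π/2 - x) = cot(x).
Reasoning: tan(π/2 - x) = sin(π/2 - x)/cos(π/2 - x) = cos(x)/sin(x) = cot(x), using the cofunction identities sin(π/2 - x) = cos(x) and cos(π/2 - x) = sin(x).
So the two sides agree for every real x for which both sides are defined.

Conclusion: Yes, this is an identity.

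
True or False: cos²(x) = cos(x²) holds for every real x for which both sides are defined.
Claim: cos²(x) = cos(x²).
Test a specific point where both sides are defined: x = π/2.
LHS = cos²(x) ≈ 0.0000
RHS = cos(x²) ≈ -0.7812
Since 0.0000 ≠ -0.7812, the equation fails at this point, so it cannot hold for every real x for which both sides are defined.
cos²(x) means (cos x)², squaring the output; cos(x²) squares the input. These are different functions.

Conclusion: False.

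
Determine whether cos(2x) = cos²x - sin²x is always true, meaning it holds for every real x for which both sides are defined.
Claim: cos(2x) = cos²x - sin²x.
Reasoning: Put y = x in the addition formula cos(x+y) = cos(x)cos(y) - sin(x)sin(y): cos(2x) = cos²x - sin²x.
So the two sides agree for every real x for which both sides are defined.

Conclusion: Yes, this is an identity.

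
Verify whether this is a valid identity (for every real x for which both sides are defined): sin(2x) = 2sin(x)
No, this is NOT an identity.

Claim: sin(2x) = 2sin(x).
Test a specific point where both sides are defined: x = π/6.
LHS = sin(2x) ≈ 0.8660
RHS = 2sin(x) ≈ 1.0000
Since 0.8660 ≠ 1.0000, the equation fails at this point, so it cannot hold for every real x for which both sides are defined.
The correct double-angle formula is sin(2x) = 2sin(x)cos(x).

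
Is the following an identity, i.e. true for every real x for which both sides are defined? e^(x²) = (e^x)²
Claim: e^(x²) = (e^x)².
Test a specific point where both sides are defined: x = 1/2.
LHS = e^(x²) ≈ 1.2840
RHS = (e^x)² ≈ 2.7183
Since 1.2840 ≠ 2.7183, the equation fails at this point, so it cannot hold for every real x for which both sides are defined.
(e^x)² = e^(2x), and 2x ≠ x² in general.

Conclusion: No, this is NOT an identity.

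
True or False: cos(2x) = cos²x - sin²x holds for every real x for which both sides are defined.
True.

Claim: cos(2x) = cos²x - sin²x.
Reasoning: Put y = x in the addition formula cos(x+y) = cos(x)cos(y) - sin(x)sin(y): cos(2x) = cos²x - sin²x.
So the two sides agree for every real x for which both sides are defined.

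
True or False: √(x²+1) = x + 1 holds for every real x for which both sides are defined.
False.

Claim: √(x²+1) = x + 1.
Test a specific point where both sides are defined: x = 1.
LHS = √(x²+1) ≈ 1.4142
RHS = x + 1 ≈ 2.0000
Since 1.4142 ≠ 2.0000, the equation fails at this point, so it cannot hold for every real x for which both sides are defined.
(x+1)² = x² + 2x + 1 ≠ x² + 1 unless x = 0.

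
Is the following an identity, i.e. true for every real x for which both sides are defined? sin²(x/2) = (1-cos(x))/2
Claim: sin²(x/2) = (1-cos(x))/2.
Reasoning: Use cos(2θ) = 1 - 2sin²θ with θ = x/2: cos(x) = 1 - 2sin²(x/2). Solving for sin²(x/2) gives (1 - cos(x))/2.
So the two sides agree for every real x for which both sides are defined.

Conclusion: Yes, this is an identity.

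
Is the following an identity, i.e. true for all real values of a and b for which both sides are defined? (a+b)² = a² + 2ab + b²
Yes, this is an identity.

Claim: (a+b)² = a² + 2ab + b².
Reasoning: Expand: (a+b)² = (a+b)(a+b) = a·a + a·b + b·a + b·b = a² + 2ab + b².
So the two sides agree for all real values of a and b for which both sides are defined.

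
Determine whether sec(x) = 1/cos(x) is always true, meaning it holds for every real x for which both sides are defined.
Claim: sec(x) = 1/cos(x).
Reasoning: sec(x) is by definition the reciprocal of cos(x), wherever cos(x) ≠ 0.
So the two sides agree for every real x for which both sides are defined.

Conclusion: Yes, this is an identity.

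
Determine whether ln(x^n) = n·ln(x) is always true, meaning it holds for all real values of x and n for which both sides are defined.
Yes, this is an identity.

Claim: ln(x^n) = n·ln(x).
Reasoning: The right side requires x > 0. For x > 0, x^n = (e^(ln x))^n = e^(n·ln x), so taking ln of both sides gives ln(x^n) = n·ln(x).
So the two sides agree for all real values of x and n for which both sides are defined.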